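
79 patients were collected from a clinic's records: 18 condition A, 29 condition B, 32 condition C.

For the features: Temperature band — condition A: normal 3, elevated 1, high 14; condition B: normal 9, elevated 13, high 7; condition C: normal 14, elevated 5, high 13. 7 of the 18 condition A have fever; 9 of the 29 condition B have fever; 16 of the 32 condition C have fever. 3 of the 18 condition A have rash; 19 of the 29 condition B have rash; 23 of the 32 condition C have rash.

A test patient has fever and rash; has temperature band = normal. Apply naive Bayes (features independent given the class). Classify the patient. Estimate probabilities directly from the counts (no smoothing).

condition A: (18/79) × (3/18) × (7/18) × (3/18) ≈ 0.00246132
condition B: (29/79) × (9/29) × (9/29) × (19/29) ≈ 0.0231641
condition C: (32/79) × (14/32) × (16/32) × (23/32) ≈ 0.0636867
Highest score → condition C.

condition C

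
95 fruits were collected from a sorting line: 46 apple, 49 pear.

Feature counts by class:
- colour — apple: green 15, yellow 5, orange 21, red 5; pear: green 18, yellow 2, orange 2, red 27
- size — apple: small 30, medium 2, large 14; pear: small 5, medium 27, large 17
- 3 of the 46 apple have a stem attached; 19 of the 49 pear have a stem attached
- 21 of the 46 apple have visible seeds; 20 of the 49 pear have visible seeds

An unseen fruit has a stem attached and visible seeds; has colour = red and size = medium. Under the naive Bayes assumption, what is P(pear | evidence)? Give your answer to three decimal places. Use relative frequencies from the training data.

apple: (46/95) × (5/46) × (2/46) × (3/46) × (21/46) ≈ 0.0000681308
pear: (49/95) × (27/49) × (27/49) × (19/49) × (20/49) ≈ 0.0247856
P(pear | x) = 0.0247856 / 0.0248537308 ≈ 0.997

0.997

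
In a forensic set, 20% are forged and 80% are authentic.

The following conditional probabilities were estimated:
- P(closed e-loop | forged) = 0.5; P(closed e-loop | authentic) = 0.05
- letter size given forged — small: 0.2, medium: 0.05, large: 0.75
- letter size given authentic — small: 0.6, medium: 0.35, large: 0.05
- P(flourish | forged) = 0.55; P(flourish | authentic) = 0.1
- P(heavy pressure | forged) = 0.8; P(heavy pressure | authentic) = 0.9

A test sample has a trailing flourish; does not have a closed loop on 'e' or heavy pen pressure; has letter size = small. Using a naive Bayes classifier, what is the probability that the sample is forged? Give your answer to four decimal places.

forged: 0.2 × (1−0.5) × 0.2 × 0.55 × (1−0.8) = 0.0022
authentic: 0.8 × (1−0.05) × 0.6 × 0.1 × (1−0.9) = 0.00456
P(forged | x) = 0.0022 / 0.00676 ≈ 0.3254

0.3254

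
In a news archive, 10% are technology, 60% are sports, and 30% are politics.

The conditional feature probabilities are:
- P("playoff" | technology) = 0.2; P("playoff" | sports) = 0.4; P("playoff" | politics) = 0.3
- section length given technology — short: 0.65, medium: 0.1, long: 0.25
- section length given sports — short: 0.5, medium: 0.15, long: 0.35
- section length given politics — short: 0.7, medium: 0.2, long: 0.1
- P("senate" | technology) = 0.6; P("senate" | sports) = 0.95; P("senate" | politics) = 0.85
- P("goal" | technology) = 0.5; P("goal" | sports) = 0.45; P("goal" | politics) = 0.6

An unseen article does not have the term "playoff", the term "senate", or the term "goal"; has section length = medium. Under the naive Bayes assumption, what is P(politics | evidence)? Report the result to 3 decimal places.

0.450

technology: 0.1 × (1−0.2) × 0.1 × (1−0.6) × (1−0.5) = 0.0016
sports: 0.6 × (1−0.4) × 0.15 × (1−0.95) × (1−0.45) = 0.001485
politics: 0.3 × (1−0.3) × 0.2 × (1−0.85) × (1−0.6) = 0.00252
P(politics | x) = 0.00252 / 0.005605 ≈ 0.450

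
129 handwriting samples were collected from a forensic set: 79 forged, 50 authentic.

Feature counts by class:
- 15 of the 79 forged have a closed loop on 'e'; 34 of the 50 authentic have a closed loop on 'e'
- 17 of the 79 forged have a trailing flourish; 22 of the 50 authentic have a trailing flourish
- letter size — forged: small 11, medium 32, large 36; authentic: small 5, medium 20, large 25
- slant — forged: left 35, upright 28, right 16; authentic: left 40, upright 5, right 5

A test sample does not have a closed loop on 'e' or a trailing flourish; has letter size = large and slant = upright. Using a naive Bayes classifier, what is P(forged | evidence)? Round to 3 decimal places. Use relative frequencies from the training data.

forged: (79/129) × (64/79) × (62/79) × (36/79) × (28/79) ≈ 0.062887
authentic: (50/129) × (16/50) × (28/50) × (25/50) × (5/50) ≈ 0.00347287
P(forged | x) = 0.062887 / 0.06635987 ≈ 0.948

0.948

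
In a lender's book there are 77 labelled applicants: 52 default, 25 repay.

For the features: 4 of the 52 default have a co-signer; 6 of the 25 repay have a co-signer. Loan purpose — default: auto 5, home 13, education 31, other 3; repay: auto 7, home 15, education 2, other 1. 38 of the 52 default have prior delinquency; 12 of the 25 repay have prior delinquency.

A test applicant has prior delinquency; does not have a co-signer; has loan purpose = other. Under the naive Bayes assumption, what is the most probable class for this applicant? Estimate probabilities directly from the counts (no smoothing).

default: (52/77) × (48/52) × (3/52) × (38/52) ≈ 0.0262814
repay: (25/77) × (19/25) × (1/25) × (12/25) ≈ 0.00473766
Highest score → default.

default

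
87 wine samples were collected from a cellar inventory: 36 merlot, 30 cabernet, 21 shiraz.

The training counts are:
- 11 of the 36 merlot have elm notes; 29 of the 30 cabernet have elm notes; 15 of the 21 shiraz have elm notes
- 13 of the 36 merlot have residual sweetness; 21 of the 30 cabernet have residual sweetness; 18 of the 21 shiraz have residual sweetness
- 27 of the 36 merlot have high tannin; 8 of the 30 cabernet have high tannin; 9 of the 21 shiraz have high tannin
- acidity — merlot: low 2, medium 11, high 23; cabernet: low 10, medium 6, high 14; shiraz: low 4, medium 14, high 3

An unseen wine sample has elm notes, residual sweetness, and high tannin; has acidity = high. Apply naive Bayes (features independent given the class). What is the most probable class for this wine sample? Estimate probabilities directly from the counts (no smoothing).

cabernet

merlot: (36/87) × (11/36) × (13/36) × (27/36) × (23/36) ≈ 0.0218777
cabernet: (30/87) × (29/30) × (21/30) × (8/30) × (14/30) ≈ 0.029037
shiraz: (21/87) × (15/21) × (18/21) × (9/21) × (3/21) ≈ 0.00904795
Highest score → cabernet.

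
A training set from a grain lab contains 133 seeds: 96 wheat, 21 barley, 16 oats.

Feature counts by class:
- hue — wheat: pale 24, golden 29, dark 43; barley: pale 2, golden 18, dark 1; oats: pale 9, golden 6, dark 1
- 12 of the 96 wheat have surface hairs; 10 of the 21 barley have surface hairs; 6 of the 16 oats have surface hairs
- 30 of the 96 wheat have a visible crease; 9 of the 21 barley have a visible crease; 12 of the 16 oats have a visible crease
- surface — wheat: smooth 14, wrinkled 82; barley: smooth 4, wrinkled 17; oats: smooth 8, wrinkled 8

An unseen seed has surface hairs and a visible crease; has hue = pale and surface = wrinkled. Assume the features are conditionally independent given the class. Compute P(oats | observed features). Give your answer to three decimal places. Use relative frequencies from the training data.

0.528

wheat: (96/133) × (24/96) × (12/96) × (30/96) × (82/96) ≈ 0.00602091
barley: (21/133) × (2/21) × (10/21) × (9/21) × (17/21) ≈ 0.00248434
oats: (16/133) × (9/16) × (6/16) × (12/16) × (8/16) ≈ 0.00951598
P(oats | x) = 0.00951598 / 0.01802123 ≈ 0.528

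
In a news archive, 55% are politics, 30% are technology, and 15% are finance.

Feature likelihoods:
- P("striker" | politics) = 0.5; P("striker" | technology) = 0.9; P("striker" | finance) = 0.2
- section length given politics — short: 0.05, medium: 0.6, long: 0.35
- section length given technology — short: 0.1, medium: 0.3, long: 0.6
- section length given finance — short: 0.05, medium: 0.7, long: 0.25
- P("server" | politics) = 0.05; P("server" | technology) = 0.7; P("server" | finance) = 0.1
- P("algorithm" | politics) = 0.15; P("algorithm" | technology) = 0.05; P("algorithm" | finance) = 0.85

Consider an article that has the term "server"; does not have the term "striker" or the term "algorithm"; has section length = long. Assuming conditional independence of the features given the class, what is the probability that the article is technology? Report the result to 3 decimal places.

0.725

politics: 0.55 × (1−0.5) × 0.35 × 0.05 × (1−0.15) = 0.004090625
technology: 0.3 × (1−0.9) × 0.6 × 0.7 × (1−0.05) = 0.01197
finance: 0.15 × (1−0.2) × 0.25 × 0.1 × (1−0.85) = 0.00045
P(technology | x) = 0.01197 / 0.016510625 ≈ 0.725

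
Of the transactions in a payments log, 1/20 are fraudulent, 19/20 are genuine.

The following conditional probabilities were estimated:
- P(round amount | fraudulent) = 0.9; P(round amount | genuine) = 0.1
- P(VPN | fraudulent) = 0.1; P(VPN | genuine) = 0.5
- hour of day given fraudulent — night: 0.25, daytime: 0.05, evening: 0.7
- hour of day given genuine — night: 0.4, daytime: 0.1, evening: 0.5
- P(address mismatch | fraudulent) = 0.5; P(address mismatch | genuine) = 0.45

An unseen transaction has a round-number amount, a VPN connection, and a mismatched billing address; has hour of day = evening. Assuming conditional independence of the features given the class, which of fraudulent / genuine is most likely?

genuine

fraudulent: 0.05 × 0.9 × 0.1 × 0.7 × 0.5 = 0.001575
genuine: 0.95 × 0.1 × 0.5 × 0.5 × 0.45 = 0.0106875
Highest score → genuine.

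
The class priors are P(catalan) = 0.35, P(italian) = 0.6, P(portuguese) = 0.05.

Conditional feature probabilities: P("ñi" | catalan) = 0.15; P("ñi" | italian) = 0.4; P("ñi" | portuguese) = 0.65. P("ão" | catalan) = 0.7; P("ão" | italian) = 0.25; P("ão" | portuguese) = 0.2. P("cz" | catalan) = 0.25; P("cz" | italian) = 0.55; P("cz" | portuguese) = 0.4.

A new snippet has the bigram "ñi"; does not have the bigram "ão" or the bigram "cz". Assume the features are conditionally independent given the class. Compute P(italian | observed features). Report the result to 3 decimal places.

catalan: 0.35 × 0.15 × (1−0.7) × (1−0.25) = 0.0118125
italian: 0.6 × 0.4 × (1−0.25) × (1−0.55) = 0.081
portuguese: 0.05 × 0.65 × (1−0.2) × (1−0.4) = 0.0156
P(italian | x) = 0.081 / 0.1084125 ≈ 0.747

0.747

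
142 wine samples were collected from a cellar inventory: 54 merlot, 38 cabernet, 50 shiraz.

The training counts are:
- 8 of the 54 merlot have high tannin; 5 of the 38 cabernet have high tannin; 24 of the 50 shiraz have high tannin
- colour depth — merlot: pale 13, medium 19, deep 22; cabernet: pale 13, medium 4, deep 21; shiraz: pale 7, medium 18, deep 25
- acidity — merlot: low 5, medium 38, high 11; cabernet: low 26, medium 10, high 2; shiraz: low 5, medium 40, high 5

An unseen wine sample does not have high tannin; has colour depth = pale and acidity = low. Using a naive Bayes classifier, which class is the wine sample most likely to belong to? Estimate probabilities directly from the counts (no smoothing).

merlot: (54/142) × (46/54) × (13/54) × (5/54) ≈ 0.00722097
cabernet: (38/142) × (33/38) × (13/38) × (26/38) ≈ 0.054397
shiraz: (50/142) × (26/50) × (7/50) × (5/50) ≈ 0.00256338
Highest score → cabernet.

cabernet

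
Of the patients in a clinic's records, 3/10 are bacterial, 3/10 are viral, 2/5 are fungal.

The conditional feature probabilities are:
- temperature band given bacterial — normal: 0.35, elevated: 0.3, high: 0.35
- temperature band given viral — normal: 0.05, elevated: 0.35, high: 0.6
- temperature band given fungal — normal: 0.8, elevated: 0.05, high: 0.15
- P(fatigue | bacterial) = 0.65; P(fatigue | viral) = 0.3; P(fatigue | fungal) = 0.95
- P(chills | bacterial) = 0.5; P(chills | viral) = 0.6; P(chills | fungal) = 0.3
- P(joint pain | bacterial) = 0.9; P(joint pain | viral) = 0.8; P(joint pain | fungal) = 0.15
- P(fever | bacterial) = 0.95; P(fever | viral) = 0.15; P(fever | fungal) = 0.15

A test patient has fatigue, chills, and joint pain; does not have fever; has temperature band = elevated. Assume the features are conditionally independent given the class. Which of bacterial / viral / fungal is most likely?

bacterial: 0.3 × 0.3 × 0.65 × 0.5 × 0.9 × (1−0.95) = 0.00131625
viral: 0.3 × 0.35 × 0.3 × 0.6 × 0.8 × (1−0.15) = 0.012852
fungal: 0.4 × 0.05 × 0.95 × 0.3 × 0.15 × (1−0.15) = 0.00072675
Highest score → viral.

viral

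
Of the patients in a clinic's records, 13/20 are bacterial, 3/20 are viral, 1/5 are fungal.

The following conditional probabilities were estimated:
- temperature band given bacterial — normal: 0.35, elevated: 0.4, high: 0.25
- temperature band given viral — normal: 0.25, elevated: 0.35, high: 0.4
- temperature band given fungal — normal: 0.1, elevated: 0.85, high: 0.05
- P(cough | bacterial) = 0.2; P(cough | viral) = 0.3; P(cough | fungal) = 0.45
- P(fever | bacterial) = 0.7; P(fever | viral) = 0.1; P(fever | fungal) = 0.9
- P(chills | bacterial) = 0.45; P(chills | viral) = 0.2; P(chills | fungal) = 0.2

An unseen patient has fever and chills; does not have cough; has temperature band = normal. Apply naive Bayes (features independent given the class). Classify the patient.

bacterial

bacterial: 0.65 × 0.35 × (1−0.2) × 0.7 × 0.45 = 0.05733
viral: 0.15 × 0.25 × (1−0.3) × 0.1 × 0.2 = 0.000525
fungal: 0.2 × 0.1 × (1−0.45) × 0.9 × 0.2 = 0.00198
Highest score → bacterial.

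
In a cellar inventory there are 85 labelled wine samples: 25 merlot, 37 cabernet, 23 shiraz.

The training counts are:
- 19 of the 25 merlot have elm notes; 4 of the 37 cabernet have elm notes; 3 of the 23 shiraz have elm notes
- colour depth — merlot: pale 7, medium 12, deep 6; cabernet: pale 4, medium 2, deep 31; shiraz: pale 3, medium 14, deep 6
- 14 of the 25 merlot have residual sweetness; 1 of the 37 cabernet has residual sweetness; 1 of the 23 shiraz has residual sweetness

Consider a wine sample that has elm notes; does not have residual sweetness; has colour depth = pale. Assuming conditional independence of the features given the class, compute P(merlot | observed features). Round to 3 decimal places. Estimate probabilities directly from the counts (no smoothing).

merlot: (25/85) × (19/25) × (7/25) × (11/25) ≈ 0.0275388
cabernet: (37/85) × (4/37) × (4/37) × (36/37) ≈ 0.00494994
shiraz: (23/85) × (3/23) × (3/23) × (22/23) ≈ 0.00440342
P(merlot | x) = 0.0275388 / 0.03689216 ≈ 0.746

0.746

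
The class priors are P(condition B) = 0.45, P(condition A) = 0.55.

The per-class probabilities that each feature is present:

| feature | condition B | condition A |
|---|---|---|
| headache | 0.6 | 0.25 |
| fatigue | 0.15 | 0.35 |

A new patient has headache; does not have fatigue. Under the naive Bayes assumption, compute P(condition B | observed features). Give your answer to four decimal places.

condition B: 0.45 × 0.6 × (1−0.15) = 0.2295
condition A: 0.55 × 0.25 × (1−0.35) = 0.089375
P(condition B | x) = 0.2295 / 0.318875 ≈ 0.7197

0.7197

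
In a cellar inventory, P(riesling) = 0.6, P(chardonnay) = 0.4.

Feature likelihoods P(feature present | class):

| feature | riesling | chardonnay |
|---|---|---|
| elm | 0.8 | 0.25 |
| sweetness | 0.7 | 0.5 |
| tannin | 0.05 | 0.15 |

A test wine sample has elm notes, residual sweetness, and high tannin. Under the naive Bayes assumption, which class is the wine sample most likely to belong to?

riesling

riesling: 0.6 × 0.8 × 0.7 × 0.05 = 0.0168
chardonnay: 0.4 × 0.25 × 0.5 × 0.15 = 0.0075
Highest score → riesling.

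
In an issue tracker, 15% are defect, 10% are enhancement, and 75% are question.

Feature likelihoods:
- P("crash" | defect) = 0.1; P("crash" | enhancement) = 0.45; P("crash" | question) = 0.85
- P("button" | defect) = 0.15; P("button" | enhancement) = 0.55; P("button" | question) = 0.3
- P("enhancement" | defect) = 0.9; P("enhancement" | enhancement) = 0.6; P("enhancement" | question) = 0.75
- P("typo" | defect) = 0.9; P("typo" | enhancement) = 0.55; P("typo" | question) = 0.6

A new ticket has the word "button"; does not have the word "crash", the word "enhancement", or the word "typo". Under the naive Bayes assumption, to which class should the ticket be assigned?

enhancement

defect: 0.15 × (1−0.1) × 0.15 × (1−0.9) × (1−0.9) = 0.0002025
enhancement: 0.1 × (1−0.45) × 0.55 × (1−0.6) × (1−0.55) = 0.005445
question: 0.75 × (1−0.85) × 0.3 × (1−0.75) × (1−0.6) = 0.003375
Highest score → enhancement.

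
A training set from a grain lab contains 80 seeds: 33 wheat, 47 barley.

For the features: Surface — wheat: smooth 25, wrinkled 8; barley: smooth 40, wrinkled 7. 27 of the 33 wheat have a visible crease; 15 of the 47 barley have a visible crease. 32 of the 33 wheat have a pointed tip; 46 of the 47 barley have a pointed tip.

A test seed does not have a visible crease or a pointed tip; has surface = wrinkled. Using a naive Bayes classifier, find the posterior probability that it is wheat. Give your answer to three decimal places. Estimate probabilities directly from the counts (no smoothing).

wheat: (33/80) × (8/33) × (6/33) × (1/33) ≈ 0.000550964
barley: (47/80) × (7/47) × (32/47) × (1/47) ≈ 0.00126754
P(wheat | x) = 0.000550964 / 0.001818504 ≈ 0.303

0.303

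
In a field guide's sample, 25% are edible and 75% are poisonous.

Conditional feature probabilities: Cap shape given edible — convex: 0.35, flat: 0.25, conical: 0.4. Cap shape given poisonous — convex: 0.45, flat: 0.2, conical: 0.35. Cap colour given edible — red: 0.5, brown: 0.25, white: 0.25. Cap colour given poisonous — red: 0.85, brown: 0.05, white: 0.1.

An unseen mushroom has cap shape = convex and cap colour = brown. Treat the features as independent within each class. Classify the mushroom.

edible

edible: 0.25 × 0.35 × 0.25 = 0.021875
poisonous: 0.75 × 0.45 × 0.05 = 0.016875
Highest score → edible.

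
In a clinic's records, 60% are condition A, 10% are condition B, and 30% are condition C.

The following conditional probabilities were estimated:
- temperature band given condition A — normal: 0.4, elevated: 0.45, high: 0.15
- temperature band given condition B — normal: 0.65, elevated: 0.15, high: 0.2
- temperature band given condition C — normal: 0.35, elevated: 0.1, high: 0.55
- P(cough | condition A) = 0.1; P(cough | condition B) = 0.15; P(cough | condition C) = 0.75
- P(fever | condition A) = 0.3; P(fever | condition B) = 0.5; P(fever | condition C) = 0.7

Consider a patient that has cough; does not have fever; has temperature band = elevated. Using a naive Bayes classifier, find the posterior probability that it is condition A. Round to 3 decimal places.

0.706

condition A: 0.6 × 0.45 × 0.1 × (1−0.3) = 0.0189
condition B: 0.1 × 0.15 × 0.15 × (1−0.5) = 0.001125
condition C: 0.3 × 0.1 × 0.75 × (1−0.7) = 0.00675
P(condition A | x) = 0.0189 / 0.026775 ≈ 0.706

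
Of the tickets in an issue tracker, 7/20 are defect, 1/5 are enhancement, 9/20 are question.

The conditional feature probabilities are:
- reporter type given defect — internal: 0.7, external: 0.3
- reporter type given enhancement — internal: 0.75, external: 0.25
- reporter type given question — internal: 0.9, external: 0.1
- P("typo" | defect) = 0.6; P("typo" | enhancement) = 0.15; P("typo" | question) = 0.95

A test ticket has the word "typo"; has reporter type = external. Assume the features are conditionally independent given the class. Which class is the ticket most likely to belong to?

defect: 0.35 × 0.3 × 0.6 = 0.063
enhancement: 0.2 × 0.25 × 0.15 = 0.0075
question: 0.45 × 0.1 × 0.95 = 0.04275
Highest score → defect.

defect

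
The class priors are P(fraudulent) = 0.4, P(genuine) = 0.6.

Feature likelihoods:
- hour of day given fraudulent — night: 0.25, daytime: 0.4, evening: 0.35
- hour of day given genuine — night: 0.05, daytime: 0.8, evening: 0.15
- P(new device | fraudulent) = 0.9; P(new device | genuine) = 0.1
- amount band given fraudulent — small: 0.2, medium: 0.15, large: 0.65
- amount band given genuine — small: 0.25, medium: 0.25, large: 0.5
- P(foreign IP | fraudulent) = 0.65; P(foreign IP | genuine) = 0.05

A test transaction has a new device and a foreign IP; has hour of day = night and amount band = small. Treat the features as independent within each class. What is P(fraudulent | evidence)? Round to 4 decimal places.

0.9968

fraudulent: 0.4 × 0.25 × 0.9 × 0.2 × 0.65 = 0.0117
genuine: 0.6 × 0.05 × 0.1 × 0.25 × 0.05 = 0.0000375
P(fraudulent | x) = 0.0117 / 0.0117375 ≈ 0.9968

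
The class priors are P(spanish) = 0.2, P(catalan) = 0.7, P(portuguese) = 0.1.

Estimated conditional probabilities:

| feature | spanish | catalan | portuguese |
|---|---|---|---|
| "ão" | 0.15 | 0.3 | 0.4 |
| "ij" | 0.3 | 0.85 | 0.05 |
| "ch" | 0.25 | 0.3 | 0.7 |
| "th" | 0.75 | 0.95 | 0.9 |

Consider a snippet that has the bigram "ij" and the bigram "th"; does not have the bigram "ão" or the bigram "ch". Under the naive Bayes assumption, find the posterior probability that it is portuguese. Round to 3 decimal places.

0.003

spanish: 0.2 × (1−0.15) × 0.3 × (1−0.25) × 0.75 = 0.0286875
catalan: 0.7 × (1−0.3) × 0.85 × (1−0.3) × 0.95 = 0.2769725
portuguese: 0.1 × (1−0.4) × 0.05 × (1−0.7) × 0.9 = 0.00081
P(portuguese | x) = 0.00081 / 0.30647 ≈ 0.003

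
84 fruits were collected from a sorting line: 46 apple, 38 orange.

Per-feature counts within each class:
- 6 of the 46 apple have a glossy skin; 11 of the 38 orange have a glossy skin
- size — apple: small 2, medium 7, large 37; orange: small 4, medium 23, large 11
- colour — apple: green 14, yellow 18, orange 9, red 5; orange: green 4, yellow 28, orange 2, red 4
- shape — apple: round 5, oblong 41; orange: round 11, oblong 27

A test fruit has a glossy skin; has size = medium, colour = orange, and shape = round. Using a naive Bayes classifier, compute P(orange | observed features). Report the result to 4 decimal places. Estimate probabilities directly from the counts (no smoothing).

0.8393

apple: (46/84) × (6/46) × (7/46) × (9/46) × (5/46) ≈ 0.000231158
orange: (38/84) × (11/38) × (23/38) × (2/38) × (11/38) ≈ 0.00120757
P(orange | x) = 0.00120757 / 0.001438728 ≈ 0.8393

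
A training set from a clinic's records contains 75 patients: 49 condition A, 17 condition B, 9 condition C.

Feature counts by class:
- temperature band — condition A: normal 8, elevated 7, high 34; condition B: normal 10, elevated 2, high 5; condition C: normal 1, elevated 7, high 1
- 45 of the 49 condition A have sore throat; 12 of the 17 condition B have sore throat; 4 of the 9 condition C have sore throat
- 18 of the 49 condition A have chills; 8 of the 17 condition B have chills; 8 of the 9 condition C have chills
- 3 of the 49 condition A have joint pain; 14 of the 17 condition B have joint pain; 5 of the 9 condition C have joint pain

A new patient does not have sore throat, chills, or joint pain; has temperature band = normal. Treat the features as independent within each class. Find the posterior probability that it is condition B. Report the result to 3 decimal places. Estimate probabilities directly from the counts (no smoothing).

condition A: (49/75) × (8/49) × (4/49) × (31/49) × (46/49) ≈ 0.00517154
condition B: (17/75) × (10/17) × (5/17) × (9/17) × (3/17) ≈ 0.00366375
condition C: (9/75) × (1/9) × (5/9) × (1/9) × (4/9) ≈ 0.000365798
P(condition B | x) = 0.00366375 / 0.009201088 ≈ 0.398

0.398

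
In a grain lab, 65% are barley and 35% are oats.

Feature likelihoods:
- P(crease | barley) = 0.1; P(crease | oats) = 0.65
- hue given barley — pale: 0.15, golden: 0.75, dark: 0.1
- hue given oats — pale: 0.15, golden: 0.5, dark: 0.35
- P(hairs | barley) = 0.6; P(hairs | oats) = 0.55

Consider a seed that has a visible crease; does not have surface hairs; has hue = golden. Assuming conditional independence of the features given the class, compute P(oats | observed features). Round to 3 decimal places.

barley: 0.65 × 0.1 × 0.75 × (1−0.6) = 0.0195
oats: 0.35 × 0.65 × 0.5 × (1−0.55) = 0.0511875
P(oats | x) = 0.0511875 / 0.0706875 ≈ 0.724

0.724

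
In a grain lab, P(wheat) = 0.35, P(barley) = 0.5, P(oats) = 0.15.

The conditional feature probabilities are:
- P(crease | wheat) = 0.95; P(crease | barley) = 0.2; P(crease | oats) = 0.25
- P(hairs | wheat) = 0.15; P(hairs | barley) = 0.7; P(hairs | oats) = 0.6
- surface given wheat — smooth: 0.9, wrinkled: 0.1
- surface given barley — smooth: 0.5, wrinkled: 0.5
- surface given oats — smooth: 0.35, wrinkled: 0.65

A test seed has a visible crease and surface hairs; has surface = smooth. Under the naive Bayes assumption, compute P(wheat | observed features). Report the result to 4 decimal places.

0.5115

wheat: 0.35 × 0.95 × 0.15 × 0.9 = 0.0448875
barley: 0.5 × 0.2 × 0.7 × 0.5 = 0.035
oats: 0.15 × 0.25 × 0.6 × 0.35 = 0.007875
P(wheat | x) = 0.0448875 / 0.0877625 ≈ 0.5115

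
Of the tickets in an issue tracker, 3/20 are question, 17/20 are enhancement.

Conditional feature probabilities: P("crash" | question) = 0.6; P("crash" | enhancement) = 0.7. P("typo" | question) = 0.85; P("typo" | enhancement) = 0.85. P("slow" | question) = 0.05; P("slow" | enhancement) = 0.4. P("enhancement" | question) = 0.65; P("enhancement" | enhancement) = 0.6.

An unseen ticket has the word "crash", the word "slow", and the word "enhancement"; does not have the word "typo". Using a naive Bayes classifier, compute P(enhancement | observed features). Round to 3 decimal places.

0.980

question: 0.15 × 0.6 × (1−0.85) × 0.05 × 0.65 = 0.00043875
enhancement: 0.85 × 0.7 × (1−0.85) × 0.4 × 0.6 = 0.02142
P(enhancement | x) = 0.02142 / 0.02185875 ≈ 0.980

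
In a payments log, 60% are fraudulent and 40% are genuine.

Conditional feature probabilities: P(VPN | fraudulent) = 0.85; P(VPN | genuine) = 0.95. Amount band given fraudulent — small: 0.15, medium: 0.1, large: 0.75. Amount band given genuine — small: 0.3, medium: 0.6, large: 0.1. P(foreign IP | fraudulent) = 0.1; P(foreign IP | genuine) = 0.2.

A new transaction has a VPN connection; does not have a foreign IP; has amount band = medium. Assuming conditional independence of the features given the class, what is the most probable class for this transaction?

fraudulent: 0.6 × 0.85 × 0.1 × (1−0.1) = 0.0459
genuine: 0.4 × 0.95 × 0.6 × (1−0.2) = 0.1824
Highest score → genuine.

genuine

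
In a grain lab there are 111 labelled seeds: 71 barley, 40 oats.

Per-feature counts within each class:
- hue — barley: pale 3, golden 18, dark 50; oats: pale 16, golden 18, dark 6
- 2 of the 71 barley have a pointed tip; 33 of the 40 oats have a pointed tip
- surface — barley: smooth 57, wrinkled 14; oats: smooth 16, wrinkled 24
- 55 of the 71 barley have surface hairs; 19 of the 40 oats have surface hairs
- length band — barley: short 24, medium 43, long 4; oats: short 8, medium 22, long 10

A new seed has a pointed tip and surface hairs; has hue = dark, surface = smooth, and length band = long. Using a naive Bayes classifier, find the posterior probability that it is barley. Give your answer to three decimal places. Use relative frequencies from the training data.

0.173

barley: (71/111) × (50/71) × (2/71) × (57/71) × (55/71) × (4/71) ≈ 0.000444571
oats: (40/111) × (6/40) × (33/40) × (16/40) × (19/40) × (10/40) ≈ 0.00211824
P(barley | x) = 0.000444571 / 0.002562811 ≈ 0.173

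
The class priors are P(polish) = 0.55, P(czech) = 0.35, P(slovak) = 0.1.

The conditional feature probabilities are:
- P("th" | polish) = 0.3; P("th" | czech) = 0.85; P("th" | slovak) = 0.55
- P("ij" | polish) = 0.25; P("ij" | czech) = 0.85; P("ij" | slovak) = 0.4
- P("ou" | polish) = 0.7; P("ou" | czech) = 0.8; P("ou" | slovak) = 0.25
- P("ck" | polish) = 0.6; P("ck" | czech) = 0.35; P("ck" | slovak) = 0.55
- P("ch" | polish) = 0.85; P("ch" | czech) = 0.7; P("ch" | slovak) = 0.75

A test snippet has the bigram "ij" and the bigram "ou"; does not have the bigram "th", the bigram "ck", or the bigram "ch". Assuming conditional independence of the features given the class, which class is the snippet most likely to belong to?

polish: 0.55 × (1−0.3) × 0.25 × 0.7 × (1−0.6) × (1−0.85) = 0.0040425
czech: 0.35 × (1−0.85) × 0.85 × 0.8 × (1−0.35) × (1−0.7) = 0.0069615
slovak: 0.1 × (1−0.55) × 0.4 × 0.25 × (1−0.55) × (1−0.75) = 0.00050625
Highest score → czech.

czech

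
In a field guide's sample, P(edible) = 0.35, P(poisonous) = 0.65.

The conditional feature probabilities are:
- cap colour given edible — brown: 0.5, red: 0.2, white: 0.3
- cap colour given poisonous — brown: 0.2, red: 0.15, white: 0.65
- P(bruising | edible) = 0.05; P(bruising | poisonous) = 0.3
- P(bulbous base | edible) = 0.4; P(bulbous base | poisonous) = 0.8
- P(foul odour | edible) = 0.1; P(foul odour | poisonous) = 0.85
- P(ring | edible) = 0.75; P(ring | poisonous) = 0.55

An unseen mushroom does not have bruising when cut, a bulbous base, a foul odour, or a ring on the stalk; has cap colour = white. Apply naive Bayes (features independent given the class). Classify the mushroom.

edible

edible: 0.35 × 0.3 × (1−0.05) × (1−0.4) × (1−0.1) × (1−0.75) = 0.01346625
poisonous: 0.65 × 0.65 × (1−0.3) × (1−0.8) × (1−0.85) × (1−0.55) = 0.003992625
Highest score → edible.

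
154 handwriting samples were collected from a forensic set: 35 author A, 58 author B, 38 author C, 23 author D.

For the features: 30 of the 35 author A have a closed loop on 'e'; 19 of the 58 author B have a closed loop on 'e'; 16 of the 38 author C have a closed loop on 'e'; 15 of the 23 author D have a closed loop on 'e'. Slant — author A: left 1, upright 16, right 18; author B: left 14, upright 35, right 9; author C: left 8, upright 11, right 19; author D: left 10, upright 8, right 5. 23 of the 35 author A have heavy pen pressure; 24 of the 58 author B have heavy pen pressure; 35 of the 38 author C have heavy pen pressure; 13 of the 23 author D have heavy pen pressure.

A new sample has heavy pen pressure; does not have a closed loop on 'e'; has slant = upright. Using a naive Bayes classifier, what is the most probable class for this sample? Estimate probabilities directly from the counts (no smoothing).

author A: (35/154) × (5/35) × (16/35) × (23/35) ≈ 0.00975351
author B: (58/154) × (39/58) × (35/58) × (24/58) ≈ 0.0632364
author C: (38/154) × (22/38) × (11/38) × (35/38) ≈ 0.0380886
author D: (23/154) × (8/23) × (8/23) × (13/23) ≈ 0.0102128
Highest score → author B.

author B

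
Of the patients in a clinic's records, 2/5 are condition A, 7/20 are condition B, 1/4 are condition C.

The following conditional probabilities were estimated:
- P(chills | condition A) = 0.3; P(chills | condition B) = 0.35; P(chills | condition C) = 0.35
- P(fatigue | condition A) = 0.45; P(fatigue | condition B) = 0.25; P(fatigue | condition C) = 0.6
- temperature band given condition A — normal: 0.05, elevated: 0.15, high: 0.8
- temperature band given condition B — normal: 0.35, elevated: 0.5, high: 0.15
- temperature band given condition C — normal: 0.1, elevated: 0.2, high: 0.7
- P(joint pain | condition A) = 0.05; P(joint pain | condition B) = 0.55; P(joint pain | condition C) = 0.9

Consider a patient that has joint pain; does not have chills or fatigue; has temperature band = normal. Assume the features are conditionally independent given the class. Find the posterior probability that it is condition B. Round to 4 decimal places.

0.8405

condition A: 0.4 × (1−0.3) × (1−0.45) × 0.05 × 0.05 = 0.000385
condition B: 0.35 × (1−0.35) × (1−0.25) × 0.35 × 0.55 = 0.0328453125
condition C: 0.25 × (1−0.35) × (1−0.6) × 0.1 × 0.9 = 0.00585
P(condition B | x) = 0.0328453125 / 0.0390803125 ≈ 0.8405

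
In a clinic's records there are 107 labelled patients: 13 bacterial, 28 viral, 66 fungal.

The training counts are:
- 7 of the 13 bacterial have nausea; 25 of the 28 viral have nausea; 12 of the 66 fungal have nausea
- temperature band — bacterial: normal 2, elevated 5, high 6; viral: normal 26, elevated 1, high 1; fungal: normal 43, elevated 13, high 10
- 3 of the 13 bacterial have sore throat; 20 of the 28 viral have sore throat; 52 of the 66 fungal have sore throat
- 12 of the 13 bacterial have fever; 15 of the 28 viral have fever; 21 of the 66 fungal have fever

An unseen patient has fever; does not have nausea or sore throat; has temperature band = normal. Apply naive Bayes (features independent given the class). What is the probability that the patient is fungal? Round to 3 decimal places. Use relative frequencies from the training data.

bacterial: (13/107) × (6/13) × (2/13) × (10/13) × (12/13) ≈ 0.0061256
viral: (28/107) × (3/28) × (26/28) × (8/28) × (15/28) ≈ 0.00398491
fungal: (66/107) × (54/66) × (43/66) × (14/66) × (21/66) ≈ 0.0221919
P(fungal | x) = 0.0221919 / 0.03230241 ≈ 0.687

0.687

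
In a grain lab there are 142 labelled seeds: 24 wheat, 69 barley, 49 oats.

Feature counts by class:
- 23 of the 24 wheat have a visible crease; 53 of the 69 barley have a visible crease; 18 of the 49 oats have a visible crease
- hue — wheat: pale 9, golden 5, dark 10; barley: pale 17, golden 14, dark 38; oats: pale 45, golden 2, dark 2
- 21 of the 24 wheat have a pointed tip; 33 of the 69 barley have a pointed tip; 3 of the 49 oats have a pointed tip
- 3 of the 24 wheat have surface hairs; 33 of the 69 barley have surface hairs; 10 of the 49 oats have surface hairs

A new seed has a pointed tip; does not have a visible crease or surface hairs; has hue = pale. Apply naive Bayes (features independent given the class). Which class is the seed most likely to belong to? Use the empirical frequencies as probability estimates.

oats

wheat: (24/142) × (1/24) × (9/24) × (21/24) × (21/24) ≈ 0.0020219
barley: (69/142) × (16/69) × (17/69) × (33/69) × (36/69) ≈ 0.00692707
oats: (49/142) × (31/49) × (45/49) × (3/49) × (39/49) ≈ 0.00976975
Highest score → oats.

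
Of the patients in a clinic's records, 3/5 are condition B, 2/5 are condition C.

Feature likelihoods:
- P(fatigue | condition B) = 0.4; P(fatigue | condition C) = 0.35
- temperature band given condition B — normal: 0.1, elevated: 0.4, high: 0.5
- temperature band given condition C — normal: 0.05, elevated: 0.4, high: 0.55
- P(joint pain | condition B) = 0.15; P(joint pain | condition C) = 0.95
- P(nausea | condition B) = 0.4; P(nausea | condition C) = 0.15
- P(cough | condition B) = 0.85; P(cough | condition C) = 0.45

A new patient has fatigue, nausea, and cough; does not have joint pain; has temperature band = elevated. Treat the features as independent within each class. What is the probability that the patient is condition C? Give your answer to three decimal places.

0.007

condition B: 0.6 × 0.4 × 0.4 × (1−0.15) × 0.4 × 0.85 = 0.027744
condition C: 0.4 × 0.35 × 0.4 × (1−0.95) × 0.15 × 0.45 = 0.000189
P(condition C | x) = 0.000189 / 0.027933 ≈ 0.007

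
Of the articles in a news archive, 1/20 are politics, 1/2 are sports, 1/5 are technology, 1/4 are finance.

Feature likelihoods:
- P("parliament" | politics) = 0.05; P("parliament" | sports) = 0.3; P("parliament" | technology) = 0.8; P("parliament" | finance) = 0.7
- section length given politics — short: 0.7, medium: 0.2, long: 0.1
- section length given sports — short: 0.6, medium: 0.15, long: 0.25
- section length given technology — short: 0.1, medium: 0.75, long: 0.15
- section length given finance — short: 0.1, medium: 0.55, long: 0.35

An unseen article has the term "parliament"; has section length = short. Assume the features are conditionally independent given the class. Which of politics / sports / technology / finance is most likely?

politics: 0.05 × 0.05 × 0.7 = 0.00175
sports: 0.5 × 0.3 × 0.6 = 0.09
technology: 0.2 × 0.8 × 0.1 = 0.016
finance: 0.25 × 0.7 × 0.1 = 0.0175
Highest score → sports.

sports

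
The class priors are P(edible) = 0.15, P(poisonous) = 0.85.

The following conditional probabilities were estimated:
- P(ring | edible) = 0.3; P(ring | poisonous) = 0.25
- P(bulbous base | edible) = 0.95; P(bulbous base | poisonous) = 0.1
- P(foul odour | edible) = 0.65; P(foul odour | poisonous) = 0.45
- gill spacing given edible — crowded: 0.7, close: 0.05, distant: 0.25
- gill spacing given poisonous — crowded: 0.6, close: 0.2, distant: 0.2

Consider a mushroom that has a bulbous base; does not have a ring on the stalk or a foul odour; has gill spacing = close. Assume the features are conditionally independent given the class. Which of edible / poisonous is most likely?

edible: 0.15 × (1−0.3) × 0.95 × (1−0.65) × 0.05 = 0.001745625
poisonous: 0.85 × (1−0.25) × 0.1 × (1−0.45) × 0.2 = 0.0070125
Highest score → poisonous.

poisonous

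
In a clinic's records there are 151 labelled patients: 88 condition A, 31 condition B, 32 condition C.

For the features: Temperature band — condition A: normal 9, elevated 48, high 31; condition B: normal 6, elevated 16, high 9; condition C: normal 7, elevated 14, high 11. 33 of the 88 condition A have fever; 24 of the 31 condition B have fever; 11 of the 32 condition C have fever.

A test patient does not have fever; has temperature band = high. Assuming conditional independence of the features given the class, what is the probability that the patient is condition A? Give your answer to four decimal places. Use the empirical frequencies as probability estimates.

condition A: (88/151) × (31/88) × (55/88) ≈ 0.128311
condition B: (31/151) × (9/31) × (7/31) ≈ 0.0134587
condition C: (32/151) × (11/32) × (21/32) ≈ 0.0478063
P(condition A | x) = 0.128311 / 0.189576 ≈ 0.6768

0.6768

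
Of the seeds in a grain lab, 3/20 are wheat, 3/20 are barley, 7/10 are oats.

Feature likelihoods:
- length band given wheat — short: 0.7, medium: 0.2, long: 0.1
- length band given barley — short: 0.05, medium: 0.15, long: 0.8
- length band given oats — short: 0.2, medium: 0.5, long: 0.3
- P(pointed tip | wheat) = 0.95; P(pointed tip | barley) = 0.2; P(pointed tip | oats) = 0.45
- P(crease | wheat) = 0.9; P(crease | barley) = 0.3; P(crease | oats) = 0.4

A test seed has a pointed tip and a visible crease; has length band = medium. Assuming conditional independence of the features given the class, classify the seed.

wheat: 0.15 × 0.2 × 0.95 × 0.9 = 0.02565
barley: 0.15 × 0.15 × 0.2 × 0.3 = 0.00135
oats: 0.7 × 0.5 × 0.45 × 0.4 = 0.063
Highest score → oats.

oats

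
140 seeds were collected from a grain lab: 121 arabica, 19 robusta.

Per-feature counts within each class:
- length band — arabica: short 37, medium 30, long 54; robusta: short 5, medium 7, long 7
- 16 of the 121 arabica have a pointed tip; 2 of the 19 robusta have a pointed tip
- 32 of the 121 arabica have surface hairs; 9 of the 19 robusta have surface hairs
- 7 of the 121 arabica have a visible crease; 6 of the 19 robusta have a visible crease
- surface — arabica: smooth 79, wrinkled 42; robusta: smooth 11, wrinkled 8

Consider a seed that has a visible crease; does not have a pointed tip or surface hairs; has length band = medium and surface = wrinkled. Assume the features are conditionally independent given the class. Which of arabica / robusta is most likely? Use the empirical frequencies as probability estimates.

robusta

arabica: (121/140) × (30/121) × (105/121) × (89/121) × (7/121) × (42/121) ≈ 0.00274649
robusta: (19/140) × (7/19) × (17/19) × (10/19) × (6/19) × (8/19) ≈ 0.00313073
Highest score → robusta.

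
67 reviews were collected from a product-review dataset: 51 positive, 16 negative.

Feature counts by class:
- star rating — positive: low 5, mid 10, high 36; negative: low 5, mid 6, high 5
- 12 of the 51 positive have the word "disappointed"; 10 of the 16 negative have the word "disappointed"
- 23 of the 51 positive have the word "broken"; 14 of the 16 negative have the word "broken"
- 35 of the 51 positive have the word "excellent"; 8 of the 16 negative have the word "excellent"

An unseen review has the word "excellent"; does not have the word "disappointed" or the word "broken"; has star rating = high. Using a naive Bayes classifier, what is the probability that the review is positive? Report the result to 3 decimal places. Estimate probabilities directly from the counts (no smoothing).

positive: (51/67) × (36/51) × (39/51) × (28/51) × (35/51) ≈ 0.154813
negative: (16/67) × (5/16) × (6/16) × (2/16) × (8/16) ≈ 0.00174907
P(positive | x) = 0.154813 / 0.15656207 ≈ 0.989

0.989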